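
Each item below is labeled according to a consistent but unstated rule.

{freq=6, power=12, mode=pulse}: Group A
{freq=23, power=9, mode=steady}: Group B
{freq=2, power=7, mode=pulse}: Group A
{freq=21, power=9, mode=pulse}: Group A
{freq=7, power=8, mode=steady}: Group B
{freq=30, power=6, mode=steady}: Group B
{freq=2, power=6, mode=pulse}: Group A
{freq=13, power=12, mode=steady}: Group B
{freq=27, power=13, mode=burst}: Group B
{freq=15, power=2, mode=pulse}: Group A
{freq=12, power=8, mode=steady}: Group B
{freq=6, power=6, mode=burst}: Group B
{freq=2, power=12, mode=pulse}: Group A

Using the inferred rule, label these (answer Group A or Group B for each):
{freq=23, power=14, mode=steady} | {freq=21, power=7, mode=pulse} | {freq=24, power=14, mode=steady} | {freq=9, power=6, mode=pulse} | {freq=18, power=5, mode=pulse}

Group B, Group A, Group B, Group A, Group A

One predicate separates the groups cleanly: mode is pulse.
{freq=23, power=14, mode=steady}: Group B (mode is steady). {freq=21, power=7, mode=pulse}: Group A (mode is pulse). {freq=24, power=14, mode=steady}: Group B (mode is steady). {freq=9, power=6, mode=pulse}: Group A (mode is pulse). {freq=18, power=5, mode=pulse}: Group A (mode is pulse).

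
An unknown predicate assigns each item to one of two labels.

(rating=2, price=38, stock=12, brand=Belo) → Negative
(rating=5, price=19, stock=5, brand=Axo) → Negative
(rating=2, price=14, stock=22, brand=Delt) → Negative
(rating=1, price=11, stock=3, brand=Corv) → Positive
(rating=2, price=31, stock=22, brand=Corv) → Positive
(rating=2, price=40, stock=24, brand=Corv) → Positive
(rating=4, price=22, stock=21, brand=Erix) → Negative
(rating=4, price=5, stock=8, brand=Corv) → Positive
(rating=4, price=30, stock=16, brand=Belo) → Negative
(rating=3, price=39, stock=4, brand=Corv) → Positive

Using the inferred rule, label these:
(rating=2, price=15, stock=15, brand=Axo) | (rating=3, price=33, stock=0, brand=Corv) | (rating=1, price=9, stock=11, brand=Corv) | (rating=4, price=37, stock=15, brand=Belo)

Negative, Positive, Positive, Negative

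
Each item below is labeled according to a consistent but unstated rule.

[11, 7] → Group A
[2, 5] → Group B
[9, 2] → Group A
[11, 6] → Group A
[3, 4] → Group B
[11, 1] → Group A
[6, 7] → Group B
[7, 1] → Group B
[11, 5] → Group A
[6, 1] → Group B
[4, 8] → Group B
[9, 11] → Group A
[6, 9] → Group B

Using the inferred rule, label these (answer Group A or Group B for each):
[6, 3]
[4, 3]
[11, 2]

Group B, Group B, Group A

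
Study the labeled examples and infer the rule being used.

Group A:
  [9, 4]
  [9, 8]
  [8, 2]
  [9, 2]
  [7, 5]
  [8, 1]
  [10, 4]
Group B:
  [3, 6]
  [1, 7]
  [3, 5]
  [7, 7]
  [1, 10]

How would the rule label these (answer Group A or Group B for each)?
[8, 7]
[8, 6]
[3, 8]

Group A, Group A, Group B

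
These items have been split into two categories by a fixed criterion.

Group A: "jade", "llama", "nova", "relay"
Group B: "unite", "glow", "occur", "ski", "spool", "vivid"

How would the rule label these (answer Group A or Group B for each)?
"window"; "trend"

Looking at the examples, the only property every 'Group A' case has and every 'Group B' case lacks is: contains 'a'.
"window": no 'a', fails the rule → Group B. "trend": no 'a', fails the rule → Group B.

Group B, Group B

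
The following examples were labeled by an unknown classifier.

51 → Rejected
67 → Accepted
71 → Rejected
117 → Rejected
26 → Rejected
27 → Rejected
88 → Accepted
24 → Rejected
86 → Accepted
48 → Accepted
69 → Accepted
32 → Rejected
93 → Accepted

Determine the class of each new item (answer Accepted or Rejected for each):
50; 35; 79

The pattern is that an item is 'Accepted' exactly when: digit sum ≥ 10.
50 → digit sum 5+0 = 5 → Rejected. 35 → digit sum 3+5 = 8 → Rejected. 79 → digit sum 7+9 = 16 → Accepted.

Rejected, Rejected, Accepted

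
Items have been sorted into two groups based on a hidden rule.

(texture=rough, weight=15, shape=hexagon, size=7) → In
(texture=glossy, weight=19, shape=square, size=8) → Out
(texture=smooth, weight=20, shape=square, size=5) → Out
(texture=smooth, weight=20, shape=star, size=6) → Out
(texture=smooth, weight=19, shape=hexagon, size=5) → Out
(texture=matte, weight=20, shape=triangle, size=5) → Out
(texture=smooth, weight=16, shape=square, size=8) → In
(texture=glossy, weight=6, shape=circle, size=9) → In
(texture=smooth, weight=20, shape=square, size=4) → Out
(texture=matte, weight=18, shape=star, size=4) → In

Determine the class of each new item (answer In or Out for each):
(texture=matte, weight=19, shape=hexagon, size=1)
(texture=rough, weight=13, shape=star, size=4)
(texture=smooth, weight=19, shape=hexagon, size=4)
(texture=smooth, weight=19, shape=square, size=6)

Out, In, Out, Out

The pattern is that an item is 'In' exactly when: weight ≤ 18.
Out: (texture=matte, weight=19, shape=hexagon, size=1), since weight = 19.
In: (texture=rough, weight=13, shape=star, size=4), since weight = 13.
Out: (texture=smooth, weight=19, shape=hexagon, size=4), since weight = 19.
Out: (texture=smooth, weight=19, shape=square, size=6), since weight = 19.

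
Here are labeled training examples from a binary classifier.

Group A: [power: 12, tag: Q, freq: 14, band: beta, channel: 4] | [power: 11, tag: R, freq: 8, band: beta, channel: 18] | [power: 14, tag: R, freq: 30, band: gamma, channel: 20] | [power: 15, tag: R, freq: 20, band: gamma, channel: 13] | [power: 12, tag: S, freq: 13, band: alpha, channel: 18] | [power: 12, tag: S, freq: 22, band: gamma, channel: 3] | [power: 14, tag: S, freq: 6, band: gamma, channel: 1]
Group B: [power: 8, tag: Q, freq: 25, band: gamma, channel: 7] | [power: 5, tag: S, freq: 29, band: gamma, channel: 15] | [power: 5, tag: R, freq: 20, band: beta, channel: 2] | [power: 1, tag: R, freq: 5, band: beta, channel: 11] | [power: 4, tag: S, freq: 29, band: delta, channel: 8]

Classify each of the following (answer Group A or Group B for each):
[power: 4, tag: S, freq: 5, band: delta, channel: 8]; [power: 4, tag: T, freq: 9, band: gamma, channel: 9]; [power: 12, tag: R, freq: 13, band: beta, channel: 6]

All 'Group A' examples share one property — power ≥ 11 — and every 'Group B' example lacks it.
[power: 4, tag: S, freq: 5, band: delta, channel: 8]: power = 4 — doesn't match, so Group B.
[power: 4, tag: T, freq: 9, band: gamma, channel: 9]: power = 4 — doesn't match, so Group B.
[power: 12, tag: R, freq: 13, band: beta, channel: 6]: power = 12 — passes, so Group A.

Group B, Group B, Group A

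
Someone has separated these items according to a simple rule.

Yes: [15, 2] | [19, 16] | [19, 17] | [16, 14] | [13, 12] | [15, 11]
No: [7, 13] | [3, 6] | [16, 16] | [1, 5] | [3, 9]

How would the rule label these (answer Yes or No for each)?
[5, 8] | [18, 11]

The common property of the 'Yes' items is: first > second. No 'No' item has it.
[5, 8] → 5 < 8 → No. [18, 11] → 18 > 11 → Yes.

No, Yes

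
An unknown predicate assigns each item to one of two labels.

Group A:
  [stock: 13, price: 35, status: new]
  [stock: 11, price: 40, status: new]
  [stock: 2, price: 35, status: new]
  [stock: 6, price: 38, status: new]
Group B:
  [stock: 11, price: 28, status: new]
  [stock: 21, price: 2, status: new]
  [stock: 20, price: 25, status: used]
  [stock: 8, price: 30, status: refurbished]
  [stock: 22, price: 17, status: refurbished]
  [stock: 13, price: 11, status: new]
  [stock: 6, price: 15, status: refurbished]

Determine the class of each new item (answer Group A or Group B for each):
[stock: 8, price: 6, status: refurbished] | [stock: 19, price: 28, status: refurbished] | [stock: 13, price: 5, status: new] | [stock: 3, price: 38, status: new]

'Group A' ⟺ price ≥ 35.

Group B, Group B, Group B, Group A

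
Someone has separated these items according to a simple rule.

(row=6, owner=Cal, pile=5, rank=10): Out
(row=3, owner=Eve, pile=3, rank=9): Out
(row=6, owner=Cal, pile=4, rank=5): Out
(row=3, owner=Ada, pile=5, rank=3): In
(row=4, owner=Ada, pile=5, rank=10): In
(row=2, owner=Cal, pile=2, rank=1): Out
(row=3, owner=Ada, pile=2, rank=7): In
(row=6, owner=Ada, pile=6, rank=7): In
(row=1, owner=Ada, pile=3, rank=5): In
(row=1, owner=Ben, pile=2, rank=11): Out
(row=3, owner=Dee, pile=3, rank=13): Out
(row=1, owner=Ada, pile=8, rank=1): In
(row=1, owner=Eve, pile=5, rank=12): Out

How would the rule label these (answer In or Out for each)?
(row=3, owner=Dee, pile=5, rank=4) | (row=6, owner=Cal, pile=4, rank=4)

Looking at the examples, the only property every 'In' case has and every 'Out' case lacks is: owner is Ada.
Out: (row=3, owner=Dee, pile=5, rank=4), since owner is Dee.
Out: (row=6, owner=Cal, pile=4, rank=4), since owner is Cal.

Out, Out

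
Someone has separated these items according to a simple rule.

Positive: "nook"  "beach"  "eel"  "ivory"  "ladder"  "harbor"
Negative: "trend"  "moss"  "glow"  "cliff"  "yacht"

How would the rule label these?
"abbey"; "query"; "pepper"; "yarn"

Positive, Positive, Positive, Negative

The classifier is using: has ≥ 2 vowels.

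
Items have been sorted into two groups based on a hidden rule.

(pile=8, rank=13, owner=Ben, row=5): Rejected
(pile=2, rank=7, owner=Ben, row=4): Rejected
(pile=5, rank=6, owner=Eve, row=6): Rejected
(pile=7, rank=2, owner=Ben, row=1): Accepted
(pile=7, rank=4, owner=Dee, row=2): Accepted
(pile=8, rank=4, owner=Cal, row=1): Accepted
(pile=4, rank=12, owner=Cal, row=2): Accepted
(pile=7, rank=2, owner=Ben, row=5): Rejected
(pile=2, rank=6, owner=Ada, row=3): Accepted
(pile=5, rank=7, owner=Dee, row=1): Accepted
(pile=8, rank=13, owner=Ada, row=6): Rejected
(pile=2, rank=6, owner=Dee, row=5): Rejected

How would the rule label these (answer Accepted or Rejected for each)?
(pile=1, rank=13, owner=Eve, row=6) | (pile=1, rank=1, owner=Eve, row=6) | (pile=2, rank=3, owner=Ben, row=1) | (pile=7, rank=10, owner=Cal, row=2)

Rejected, Rejected, Accepted, Accepted

One predicate separates the groups cleanly: row ≤ 3.
(pile=1, rank=13, owner=Eve, row=6) — row = 6, hence Rejected. (pile=1, rank=1, owner=Eve, row=6) — row = 6, hence Rejected. (pile=2, rank=3, owner=Ben, row=1) — row = 1, hence Accepted. (pile=7, rank=10, owner=Cal, row=2) — row = 2, hence Accepted.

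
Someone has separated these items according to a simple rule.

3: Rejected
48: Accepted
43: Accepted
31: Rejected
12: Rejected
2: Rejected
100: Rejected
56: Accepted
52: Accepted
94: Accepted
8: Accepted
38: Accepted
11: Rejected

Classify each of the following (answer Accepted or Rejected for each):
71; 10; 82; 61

Accepted, Rejected, Accepted, Accepted

All 'Accepted' examples share one property — digit sum ≥ 5 — and every 'Rejected' example lacks it.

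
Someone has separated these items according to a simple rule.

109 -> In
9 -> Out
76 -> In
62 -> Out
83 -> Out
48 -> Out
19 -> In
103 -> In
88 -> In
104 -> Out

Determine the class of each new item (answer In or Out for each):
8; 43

The common property of the 'In' items is: ≡ 1 (mod 3). No 'Out' item has it.
8 — 8 mod 3 = 2, hence Out.
43 — 43 mod 3 = 1, hence In.

Out, In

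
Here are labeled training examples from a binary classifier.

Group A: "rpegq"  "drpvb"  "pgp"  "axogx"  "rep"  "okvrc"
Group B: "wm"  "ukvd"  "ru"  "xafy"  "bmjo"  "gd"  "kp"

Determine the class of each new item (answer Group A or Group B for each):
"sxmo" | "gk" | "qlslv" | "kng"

Group B, Group B, Group A, Group A

The pattern is that an item is 'Group A' exactly when: odd length.
"sxmo": length 4 — doesn't qualify, so Group B.
"gk": length 2 — doesn't qualify, so Group B.
"qlslv": length 5 — fits, so Group A.
"kng": length 3 — fits, so Group A.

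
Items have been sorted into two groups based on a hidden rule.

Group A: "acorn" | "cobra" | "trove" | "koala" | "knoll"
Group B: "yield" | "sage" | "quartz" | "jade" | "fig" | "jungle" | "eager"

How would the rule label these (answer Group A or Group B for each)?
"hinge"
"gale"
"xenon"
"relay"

Group B, Group B, Group A, Group B

Rule: contains 'o'. This holds for each 'Group A' example and fails for each 'Group B' one.
"hinge": Group B (no 'o'). "gale": Group B (no 'o'). "xenon": Group A (has 'o'). "relay": Group B (no 'o').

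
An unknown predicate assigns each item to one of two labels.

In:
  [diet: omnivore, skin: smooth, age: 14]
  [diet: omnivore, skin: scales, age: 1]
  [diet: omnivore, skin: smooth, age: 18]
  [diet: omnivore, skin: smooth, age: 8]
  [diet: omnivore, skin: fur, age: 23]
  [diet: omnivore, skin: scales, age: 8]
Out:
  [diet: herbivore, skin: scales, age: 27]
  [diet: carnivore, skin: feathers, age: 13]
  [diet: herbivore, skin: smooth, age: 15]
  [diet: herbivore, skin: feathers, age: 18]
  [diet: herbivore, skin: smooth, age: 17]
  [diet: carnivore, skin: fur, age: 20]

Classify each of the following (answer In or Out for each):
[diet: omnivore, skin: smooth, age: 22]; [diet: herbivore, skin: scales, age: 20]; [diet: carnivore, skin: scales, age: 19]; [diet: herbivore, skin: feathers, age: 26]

In, Out, Out, Out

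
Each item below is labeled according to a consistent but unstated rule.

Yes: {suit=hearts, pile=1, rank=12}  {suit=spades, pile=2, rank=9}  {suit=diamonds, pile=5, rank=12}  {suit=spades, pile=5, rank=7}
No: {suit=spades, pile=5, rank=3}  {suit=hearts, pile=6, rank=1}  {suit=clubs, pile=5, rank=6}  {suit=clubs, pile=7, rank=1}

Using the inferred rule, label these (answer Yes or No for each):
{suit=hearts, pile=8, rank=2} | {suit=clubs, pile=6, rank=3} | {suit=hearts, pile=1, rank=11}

No, No, Yes

The rule appears to be: rank ≥ 7.
{suit=hearts, pile=8, rank=2} → rank = 2 → No.
{suit=clubs, pile=6, rank=3} → rank = 3 → No.
{suit=hearts, pile=1, rank=11} → rank = 11 → Yes.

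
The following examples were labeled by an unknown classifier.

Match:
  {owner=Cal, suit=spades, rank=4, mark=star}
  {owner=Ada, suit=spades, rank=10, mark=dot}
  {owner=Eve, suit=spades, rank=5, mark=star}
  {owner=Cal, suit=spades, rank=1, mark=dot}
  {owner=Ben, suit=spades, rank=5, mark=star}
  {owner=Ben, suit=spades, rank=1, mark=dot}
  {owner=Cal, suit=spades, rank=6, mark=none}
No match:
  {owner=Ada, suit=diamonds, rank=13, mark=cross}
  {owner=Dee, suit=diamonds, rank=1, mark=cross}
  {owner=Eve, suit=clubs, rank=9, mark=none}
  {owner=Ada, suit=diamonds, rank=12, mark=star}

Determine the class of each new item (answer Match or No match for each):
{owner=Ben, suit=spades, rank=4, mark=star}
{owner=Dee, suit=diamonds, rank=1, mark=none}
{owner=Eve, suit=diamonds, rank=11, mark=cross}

Comparing the two groups points to one rule — suit is spades.
{owner=Ben, suit=spades, rank=4, mark=star}: suit is spades — meets the rule, so Match. {owner=Dee, suit=diamonds, rank=1, mark=none}: suit is diamonds — doesn't qualify, so No match. {owner=Eve, suit=diamonds, rank=11, mark=cross}: suit is diamonds — doesn't qualify, so No match.

Match, No match, No match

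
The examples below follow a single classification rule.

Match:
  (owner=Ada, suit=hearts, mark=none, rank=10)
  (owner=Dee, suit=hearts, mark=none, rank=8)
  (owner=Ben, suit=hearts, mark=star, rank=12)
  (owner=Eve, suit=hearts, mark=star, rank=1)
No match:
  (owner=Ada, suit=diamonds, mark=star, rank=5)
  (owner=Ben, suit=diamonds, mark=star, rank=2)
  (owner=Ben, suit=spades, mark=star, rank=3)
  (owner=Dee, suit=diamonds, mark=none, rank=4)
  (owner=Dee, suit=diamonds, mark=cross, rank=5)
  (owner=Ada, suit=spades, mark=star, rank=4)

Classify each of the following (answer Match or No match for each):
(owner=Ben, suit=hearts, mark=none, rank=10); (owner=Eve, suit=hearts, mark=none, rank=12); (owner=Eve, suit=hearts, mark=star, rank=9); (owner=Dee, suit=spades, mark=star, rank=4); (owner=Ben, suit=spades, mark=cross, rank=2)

The distinguishing property — suit is hearts — holds for all the 'Match' cases and none of the 'No match' cases.
(owner=Ben, suit=hearts, mark=none, rank=10): suit is hearts, qualifies → Match.
(owner=Eve, suit=hearts, mark=none, rank=12): suit is hearts, qualifies → Match.
(owner=Eve, suit=hearts, mark=star, rank=9): suit is hearts, qualifies → Match.
(owner=Dee, suit=spades, mark=star, rank=4): suit is spades, does not pass → No match.
(owner=Ben, suit=spades, mark=cross, rank=2): suit is spades, does not pass → No match.

Match, Match, Match, No match, No match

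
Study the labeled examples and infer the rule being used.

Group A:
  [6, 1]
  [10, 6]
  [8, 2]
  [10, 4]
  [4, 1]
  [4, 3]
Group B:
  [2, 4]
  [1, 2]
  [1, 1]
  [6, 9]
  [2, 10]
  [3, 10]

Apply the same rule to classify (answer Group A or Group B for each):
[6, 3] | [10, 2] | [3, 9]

Group A, Group A, Group B

'Group A' ⟺ first > second.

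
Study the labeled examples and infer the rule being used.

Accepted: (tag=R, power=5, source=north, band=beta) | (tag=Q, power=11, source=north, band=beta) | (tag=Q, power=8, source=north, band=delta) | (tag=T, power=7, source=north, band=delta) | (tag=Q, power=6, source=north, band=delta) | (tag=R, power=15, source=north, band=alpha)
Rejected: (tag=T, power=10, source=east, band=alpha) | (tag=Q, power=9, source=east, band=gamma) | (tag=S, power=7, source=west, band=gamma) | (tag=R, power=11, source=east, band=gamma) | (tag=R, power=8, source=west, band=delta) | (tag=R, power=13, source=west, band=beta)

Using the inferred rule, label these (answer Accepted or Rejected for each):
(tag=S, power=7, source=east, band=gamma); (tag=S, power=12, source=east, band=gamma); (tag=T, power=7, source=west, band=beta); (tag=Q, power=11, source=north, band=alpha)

Rejected, Rejected, Rejected, Accepted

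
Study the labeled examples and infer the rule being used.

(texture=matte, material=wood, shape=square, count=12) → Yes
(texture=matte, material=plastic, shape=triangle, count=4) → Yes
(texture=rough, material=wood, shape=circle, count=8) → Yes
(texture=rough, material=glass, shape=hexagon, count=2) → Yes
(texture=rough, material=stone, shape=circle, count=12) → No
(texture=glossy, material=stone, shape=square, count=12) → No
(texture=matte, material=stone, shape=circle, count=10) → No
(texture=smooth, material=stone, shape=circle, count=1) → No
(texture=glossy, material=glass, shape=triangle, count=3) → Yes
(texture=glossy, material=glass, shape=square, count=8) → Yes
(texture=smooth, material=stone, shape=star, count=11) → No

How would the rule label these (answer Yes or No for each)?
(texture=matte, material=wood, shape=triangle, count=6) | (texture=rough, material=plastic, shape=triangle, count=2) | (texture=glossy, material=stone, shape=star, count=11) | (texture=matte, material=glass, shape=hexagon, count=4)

Yes, Yes, No, Yes

The pattern is that an item is 'Yes' exactly when: material is not stone.
(texture=matte, material=wood, shape=triangle, count=6) → material is wood → Yes.
(texture=rough, material=plastic, shape=triangle, count=2) → material is plastic → Yes.
(texture=glossy, material=stone, shape=star, count=11) → material is stone → No.
(texture=matte, material=glass, shape=hexagon, count=4) → material is glass → Yes.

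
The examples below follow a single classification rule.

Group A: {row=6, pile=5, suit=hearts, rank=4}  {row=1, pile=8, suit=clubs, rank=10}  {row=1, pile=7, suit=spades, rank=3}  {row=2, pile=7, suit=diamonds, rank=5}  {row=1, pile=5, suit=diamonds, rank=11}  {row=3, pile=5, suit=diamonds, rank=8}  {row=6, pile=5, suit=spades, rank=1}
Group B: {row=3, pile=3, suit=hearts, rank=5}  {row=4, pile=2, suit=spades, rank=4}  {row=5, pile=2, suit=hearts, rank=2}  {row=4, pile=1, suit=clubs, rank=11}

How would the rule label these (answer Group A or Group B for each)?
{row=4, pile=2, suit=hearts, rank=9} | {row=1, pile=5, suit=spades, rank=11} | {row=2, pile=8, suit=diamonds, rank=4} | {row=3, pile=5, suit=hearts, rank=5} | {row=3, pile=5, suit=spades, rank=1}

Group B, Group A, Group A, Group A, Group A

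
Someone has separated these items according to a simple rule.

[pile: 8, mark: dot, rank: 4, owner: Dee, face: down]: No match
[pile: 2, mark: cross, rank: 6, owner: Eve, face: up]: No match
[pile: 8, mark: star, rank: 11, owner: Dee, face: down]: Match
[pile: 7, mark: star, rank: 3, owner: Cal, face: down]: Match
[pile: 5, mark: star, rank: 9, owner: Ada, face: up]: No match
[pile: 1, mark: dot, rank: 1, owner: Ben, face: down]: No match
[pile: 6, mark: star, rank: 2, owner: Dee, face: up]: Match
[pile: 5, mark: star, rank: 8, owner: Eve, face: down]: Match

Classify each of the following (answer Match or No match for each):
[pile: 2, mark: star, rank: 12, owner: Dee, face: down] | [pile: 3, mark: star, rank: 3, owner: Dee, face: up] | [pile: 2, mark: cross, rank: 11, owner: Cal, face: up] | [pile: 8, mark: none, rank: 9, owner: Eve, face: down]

Every 'Match' example satisfies: mark is star AND rank ≠ 9. None of the 'No match' examples do.

Match, Match, No match, No match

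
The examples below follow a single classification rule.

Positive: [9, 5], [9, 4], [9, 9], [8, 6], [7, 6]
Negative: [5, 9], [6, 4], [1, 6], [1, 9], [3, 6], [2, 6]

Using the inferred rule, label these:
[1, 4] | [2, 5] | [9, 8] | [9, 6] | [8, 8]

The pattern is that an item is 'Positive' exactly when: first ≥ 7.

Negative, Negative, Positive, Positive, Positive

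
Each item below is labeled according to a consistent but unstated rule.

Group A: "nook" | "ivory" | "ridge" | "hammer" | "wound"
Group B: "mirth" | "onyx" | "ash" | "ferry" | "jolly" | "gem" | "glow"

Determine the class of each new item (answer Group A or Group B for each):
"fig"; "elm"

The distinguishing property — has ≥ 2 vowels — holds for all the 'Group A' cases and none of the 'Group B' cases.
"fig": 1 vowel, does not pass → Group B.
"elm": 1 vowel, does not pass → Group B.

Group B, Group B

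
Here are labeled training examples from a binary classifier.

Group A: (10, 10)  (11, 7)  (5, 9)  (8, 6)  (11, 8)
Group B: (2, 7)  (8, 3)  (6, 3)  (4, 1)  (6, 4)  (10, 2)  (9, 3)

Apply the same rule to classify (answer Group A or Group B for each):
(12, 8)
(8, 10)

Group A, Group A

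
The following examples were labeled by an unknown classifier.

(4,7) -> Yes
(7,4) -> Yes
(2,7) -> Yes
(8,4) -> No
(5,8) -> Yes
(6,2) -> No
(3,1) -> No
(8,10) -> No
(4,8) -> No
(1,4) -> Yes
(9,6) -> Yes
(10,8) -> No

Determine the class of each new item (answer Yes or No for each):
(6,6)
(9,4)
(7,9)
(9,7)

The simplest hypothesis consistent with all the labels is: sum is odd.
(6,6): 6+6 = 12 — doesn't match, so No. (9,4): 9+4 = 13 — meets the rule, so Yes. (7,9): 7+9 = 16 — doesn't match, so No. (9,7): 9+7 = 16 — doesn't match, so No.

No, Yes, No, No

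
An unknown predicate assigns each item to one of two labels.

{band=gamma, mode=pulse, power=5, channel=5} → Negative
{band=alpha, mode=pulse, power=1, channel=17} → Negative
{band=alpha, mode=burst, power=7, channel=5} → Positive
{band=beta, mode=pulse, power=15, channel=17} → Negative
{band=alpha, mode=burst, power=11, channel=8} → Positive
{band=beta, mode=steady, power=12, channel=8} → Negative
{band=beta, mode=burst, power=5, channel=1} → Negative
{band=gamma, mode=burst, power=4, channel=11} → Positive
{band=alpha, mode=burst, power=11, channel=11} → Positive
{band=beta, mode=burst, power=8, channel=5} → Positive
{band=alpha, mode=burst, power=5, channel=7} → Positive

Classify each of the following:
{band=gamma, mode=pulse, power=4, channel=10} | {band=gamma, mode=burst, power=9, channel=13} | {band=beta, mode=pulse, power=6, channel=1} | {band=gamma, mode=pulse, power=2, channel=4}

Negative, Positive, Negative, Negative

Rule: mode is burst AND channel ≥ 5. This holds for each 'Positive' example and fails for each 'Negative' one.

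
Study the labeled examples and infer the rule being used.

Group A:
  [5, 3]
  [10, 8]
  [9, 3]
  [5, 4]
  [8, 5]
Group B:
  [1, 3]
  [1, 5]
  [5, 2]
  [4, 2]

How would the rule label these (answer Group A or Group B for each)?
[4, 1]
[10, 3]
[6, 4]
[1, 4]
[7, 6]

Group B, Group A, Group A, Group B, Group A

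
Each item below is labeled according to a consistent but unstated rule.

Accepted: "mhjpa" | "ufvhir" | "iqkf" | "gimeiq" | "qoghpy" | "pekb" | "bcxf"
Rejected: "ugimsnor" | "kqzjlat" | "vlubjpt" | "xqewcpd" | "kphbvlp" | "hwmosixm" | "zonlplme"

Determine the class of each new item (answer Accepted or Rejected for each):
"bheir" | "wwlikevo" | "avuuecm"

The pattern is that an item is 'Accepted' exactly when: length ≤ 6.
"bheir" — length 5, hence Accepted. "wwlikevo" — length 8, hence Rejected. "avuuecm" — length 7, hence Rejected.

Accepted, Rejected, Rejected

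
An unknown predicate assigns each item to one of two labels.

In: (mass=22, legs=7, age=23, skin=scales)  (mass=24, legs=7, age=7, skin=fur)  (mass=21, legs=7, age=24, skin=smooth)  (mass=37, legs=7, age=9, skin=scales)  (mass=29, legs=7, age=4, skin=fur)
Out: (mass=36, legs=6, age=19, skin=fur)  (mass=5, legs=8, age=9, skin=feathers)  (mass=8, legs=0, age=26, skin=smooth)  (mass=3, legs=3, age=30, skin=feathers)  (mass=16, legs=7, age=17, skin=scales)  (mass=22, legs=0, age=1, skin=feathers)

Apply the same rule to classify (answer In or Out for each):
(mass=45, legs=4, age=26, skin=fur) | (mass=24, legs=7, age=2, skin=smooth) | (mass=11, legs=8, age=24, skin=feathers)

The distinguishing property — mass ≥ 21 AND legs = 7 — holds for all the 'In' cases and none of the 'Out' cases.

Out, In, Out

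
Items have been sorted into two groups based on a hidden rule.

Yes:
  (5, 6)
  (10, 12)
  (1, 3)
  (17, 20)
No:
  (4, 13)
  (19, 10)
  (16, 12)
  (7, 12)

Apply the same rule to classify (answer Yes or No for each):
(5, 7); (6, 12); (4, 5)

The simplest hypothesis consistent with all the labels is: |first − second| ≤ 3.

Yes, No, Yes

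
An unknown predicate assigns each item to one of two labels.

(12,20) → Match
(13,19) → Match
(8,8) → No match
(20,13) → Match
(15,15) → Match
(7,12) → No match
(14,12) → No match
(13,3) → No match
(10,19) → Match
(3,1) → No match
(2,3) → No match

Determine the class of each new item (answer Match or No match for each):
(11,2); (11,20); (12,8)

No match, Match, No match

Rule: sum ≥ 29. This holds for each 'Match' example and fails for each 'No match' one.
No match: (11,2), since 11+2 = 13.
Match: (11,20), since 11+20 = 31.
No match: (12,8), since 12+8 = 20.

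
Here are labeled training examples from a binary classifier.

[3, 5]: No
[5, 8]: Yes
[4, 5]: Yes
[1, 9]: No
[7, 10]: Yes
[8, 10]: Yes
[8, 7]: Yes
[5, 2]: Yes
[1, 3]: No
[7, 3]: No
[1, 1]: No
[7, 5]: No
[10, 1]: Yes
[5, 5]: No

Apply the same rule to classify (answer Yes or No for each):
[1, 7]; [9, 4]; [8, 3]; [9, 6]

No, Yes, Yes, Yes

The classifier is using: product is even.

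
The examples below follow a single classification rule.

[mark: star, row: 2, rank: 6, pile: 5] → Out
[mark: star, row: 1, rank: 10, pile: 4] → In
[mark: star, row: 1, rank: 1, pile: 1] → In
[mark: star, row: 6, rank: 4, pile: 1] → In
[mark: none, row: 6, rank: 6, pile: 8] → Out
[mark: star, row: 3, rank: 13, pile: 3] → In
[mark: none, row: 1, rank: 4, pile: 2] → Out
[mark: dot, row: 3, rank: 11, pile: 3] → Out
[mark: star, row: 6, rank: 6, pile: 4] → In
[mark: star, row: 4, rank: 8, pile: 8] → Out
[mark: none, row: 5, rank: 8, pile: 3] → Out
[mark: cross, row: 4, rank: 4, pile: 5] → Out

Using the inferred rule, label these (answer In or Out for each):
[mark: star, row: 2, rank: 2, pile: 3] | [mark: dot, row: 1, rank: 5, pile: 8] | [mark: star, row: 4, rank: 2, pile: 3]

Rule: mark is star AND pile ≤ 4. This holds for each 'In' example and fails for each 'Out' one.
[mark: star, row: 2, rank: 2, pile: 3] → mark is star, pile = 3 → In.
[mark: dot, row: 1, rank: 5, pile: 8] → mark is dot, pile = 8 → Out.
[mark: star, row: 4, rank: 2, pile: 3] → mark is star, pile = 3 → In.

In, Out, In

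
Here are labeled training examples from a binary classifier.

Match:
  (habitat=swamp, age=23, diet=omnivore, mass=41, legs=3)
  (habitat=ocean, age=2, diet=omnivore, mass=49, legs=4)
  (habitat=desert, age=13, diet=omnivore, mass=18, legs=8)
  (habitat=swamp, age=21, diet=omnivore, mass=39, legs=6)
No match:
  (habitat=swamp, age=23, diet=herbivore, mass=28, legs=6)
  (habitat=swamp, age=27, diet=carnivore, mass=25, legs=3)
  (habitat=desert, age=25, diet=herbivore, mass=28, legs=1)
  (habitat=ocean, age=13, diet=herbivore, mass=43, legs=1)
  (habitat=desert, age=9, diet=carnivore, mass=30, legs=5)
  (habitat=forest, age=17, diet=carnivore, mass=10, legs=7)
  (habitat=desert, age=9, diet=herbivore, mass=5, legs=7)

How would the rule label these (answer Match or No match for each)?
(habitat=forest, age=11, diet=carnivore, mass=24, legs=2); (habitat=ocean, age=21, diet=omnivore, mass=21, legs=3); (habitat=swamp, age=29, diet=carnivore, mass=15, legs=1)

No match, Match, No match

The distinguishing property — diet is omnivore — holds for all the 'Match' cases and none of the 'No match' cases.
(habitat=forest, age=11, diet=carnivore, mass=24, legs=2): diet is carnivore — lacks this property, so No match. (habitat=ocean, age=21, diet=omnivore, mass=21, legs=3): diet is omnivore — passes, so Match. (habitat=swamp, age=29, diet=carnivore, mass=15, legs=1): diet is carnivore — lacks this property, so No match.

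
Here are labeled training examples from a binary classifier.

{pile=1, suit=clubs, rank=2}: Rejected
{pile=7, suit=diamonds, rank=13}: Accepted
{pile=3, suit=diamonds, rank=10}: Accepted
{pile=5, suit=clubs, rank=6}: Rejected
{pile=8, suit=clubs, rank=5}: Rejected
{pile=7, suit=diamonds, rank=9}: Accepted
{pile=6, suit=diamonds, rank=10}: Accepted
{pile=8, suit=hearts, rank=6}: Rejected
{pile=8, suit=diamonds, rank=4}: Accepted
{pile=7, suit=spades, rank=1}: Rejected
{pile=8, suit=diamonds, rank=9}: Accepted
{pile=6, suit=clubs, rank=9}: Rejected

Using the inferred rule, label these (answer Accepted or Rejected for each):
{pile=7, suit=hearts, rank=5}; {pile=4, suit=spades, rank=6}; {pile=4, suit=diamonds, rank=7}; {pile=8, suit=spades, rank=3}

Rejected, Rejected, Accepted, Rejected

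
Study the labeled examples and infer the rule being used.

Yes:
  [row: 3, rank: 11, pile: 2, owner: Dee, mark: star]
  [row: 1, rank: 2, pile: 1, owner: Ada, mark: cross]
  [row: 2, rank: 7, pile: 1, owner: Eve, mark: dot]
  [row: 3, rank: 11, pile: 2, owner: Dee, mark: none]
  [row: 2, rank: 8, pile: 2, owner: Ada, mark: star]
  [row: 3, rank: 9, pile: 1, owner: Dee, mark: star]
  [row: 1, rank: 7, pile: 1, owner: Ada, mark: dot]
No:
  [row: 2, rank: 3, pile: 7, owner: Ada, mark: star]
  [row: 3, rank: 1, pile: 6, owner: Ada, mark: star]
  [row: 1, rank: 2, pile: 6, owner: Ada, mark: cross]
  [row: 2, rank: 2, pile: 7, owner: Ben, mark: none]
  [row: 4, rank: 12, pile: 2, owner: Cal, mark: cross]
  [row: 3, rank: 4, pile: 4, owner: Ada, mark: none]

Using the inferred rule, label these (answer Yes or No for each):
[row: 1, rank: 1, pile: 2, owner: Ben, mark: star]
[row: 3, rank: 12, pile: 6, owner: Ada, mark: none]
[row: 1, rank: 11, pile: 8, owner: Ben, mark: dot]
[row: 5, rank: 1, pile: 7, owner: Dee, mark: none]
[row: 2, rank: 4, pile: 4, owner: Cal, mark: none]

All 'Yes' examples share one property — pile ≤ 2 AND row ≤ 3 — and every 'No' example lacks it.
Yes: [row: 1, rank: 1, pile: 2, owner: Ben, mark: star], since pile = 2, row = 1.
No: [row: 3, rank: 12, pile: 6, owner: Ada, mark: none], since pile = 6, row = 3.
No: [row: 1, rank: 11, pile: 8, owner: Ben, mark: dot], since pile = 8, row = 1.
No: [row: 5, rank: 1, pile: 7, owner: Dee, mark: none], since pile = 7, row = 5.
No: [row: 2, rank: 4, pile: 4, owner: Cal, mark: none], since pile = 4, row = 2.

Yes, No, No, No, No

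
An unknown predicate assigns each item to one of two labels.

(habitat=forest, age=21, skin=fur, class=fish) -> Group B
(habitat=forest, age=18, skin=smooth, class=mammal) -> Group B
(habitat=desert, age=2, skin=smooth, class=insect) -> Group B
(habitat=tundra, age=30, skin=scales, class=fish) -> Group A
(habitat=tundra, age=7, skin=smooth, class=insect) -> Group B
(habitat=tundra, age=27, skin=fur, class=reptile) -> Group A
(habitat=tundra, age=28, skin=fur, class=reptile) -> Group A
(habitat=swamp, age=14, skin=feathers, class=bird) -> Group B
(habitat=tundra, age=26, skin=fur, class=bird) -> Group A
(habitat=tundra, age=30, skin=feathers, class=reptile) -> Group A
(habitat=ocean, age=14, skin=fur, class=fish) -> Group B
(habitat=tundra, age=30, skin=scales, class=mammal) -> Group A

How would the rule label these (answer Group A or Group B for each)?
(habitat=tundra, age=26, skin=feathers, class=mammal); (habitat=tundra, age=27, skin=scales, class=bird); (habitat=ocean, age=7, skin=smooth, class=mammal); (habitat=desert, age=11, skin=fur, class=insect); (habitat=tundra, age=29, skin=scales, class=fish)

Group A, Group A, Group B, Group B, Group A

The simplest hypothesis consistent with all the labels is: age ≥ 26.
(habitat=tundra, age=26, skin=feathers, class=mammal): age = 26 — satisfies this, so Group A. (habitat=tundra, age=27, skin=scales, class=bird): age = 27 — satisfies this, so Group A. (habitat=ocean, age=7, skin=smooth, class=mammal): age = 7 — lacks this property, so Group B. (habitat=desert, age=11, skin=fur, class=insect): age = 11 — lacks this property, so Group B. (habitat=tundra, age=29, skin=scales, class=fish): age = 29 — satisfies this, so Group A.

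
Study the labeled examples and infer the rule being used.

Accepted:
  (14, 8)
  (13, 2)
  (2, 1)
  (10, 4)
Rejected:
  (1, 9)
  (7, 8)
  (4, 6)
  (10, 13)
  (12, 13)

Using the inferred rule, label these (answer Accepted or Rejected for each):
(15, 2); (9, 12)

Accepted, Rejected

One predicate separates the groups cleanly: first > second.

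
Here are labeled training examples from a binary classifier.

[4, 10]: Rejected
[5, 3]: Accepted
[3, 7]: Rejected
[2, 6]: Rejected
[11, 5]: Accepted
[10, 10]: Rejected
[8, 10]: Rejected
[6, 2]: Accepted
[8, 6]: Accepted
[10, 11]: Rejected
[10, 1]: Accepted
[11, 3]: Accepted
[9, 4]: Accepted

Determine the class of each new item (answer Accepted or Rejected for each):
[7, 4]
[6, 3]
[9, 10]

Accepted, Accepted, Rejected

Checking candidate rules against both groups, what survives is: first > second.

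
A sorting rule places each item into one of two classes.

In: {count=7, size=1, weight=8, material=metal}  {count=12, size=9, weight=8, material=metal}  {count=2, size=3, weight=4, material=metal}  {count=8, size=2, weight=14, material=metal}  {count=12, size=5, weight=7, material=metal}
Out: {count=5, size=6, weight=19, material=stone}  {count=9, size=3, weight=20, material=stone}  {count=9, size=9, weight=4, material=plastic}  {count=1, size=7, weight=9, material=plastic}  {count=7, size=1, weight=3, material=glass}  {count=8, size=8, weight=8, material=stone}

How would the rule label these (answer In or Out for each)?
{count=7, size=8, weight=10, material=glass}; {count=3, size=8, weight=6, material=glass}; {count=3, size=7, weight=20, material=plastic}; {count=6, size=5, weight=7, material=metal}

Out, Out, Out, In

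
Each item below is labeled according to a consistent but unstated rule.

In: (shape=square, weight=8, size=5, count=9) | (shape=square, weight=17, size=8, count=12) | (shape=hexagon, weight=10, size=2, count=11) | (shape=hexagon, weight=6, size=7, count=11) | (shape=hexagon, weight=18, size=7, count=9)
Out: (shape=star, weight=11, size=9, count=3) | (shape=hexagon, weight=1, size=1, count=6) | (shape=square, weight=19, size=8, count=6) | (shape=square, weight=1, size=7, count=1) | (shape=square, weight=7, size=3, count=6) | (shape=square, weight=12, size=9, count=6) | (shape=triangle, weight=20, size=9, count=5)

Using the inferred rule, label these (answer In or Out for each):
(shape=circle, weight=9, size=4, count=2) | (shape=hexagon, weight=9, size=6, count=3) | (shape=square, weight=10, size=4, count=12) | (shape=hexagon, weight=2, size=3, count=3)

Rule: count ≥ 9. This holds for each 'In' example and fails for each 'Out' one.

Out, Out, In, Out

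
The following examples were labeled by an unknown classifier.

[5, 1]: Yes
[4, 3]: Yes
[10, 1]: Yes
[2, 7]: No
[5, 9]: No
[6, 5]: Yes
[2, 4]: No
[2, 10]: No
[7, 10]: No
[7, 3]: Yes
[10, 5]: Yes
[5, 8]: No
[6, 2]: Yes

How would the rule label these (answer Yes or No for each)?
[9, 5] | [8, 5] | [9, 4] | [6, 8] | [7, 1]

Rule: first > second. This holds for each 'Yes' example and fails for each 'No' one.

Yes, Yes, Yes, No, Yes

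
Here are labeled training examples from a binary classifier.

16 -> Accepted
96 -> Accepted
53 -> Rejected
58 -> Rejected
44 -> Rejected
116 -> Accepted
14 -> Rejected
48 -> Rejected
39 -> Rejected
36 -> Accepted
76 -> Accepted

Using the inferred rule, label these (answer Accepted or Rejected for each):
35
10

Rejected, Rejected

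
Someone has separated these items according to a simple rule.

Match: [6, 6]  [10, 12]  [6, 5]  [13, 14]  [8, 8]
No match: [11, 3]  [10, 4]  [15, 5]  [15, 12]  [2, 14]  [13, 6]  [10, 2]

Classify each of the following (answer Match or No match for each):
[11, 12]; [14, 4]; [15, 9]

The pattern is that an item is 'Match' exactly when: |first − second| ≤ 2.
Match: [11, 12], since |11−12| = 1. No match: [14, 4], since |14−4| = 10. No match: [15, 9], since |15−9| = 6.

Match, No match, No match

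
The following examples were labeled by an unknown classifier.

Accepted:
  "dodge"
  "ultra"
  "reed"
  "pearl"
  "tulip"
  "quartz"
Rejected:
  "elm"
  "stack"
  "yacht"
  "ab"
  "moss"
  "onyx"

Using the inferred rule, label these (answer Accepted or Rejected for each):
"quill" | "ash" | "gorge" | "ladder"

The distinguishing property — has ≥ 2 vowels — holds for all the 'Accepted' cases and none of the 'Rejected' cases.
Accepted: "quill", since 2 vowels.
Rejected: "ash", since 1 vowel.
Accepted: "gorge", since 2 vowels.
Accepted: "ladder", since 2 vowels.

Accepted, Rejected, Accepted, Accepted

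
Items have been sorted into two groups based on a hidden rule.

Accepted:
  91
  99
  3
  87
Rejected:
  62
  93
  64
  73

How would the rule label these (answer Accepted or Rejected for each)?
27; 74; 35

Accepted, Rejected, Accepted

The distinguishing property — ≡ 3 (mod 4) — holds for all the 'Accepted' cases and none of the 'Rejected' cases.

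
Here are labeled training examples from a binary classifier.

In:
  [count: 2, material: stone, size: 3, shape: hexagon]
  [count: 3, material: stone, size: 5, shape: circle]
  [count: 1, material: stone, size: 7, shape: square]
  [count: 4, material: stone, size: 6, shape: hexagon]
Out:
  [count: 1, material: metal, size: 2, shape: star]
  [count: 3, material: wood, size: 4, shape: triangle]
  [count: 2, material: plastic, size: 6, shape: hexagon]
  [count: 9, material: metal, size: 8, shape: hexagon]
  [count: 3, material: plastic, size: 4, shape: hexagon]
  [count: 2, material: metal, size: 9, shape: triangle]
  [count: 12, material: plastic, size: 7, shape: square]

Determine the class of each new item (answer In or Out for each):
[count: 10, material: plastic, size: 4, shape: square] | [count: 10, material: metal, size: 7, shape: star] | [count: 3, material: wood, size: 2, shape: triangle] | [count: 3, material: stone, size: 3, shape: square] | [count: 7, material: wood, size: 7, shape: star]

Looking at the examples, the only property every 'In' case has and every 'Out' case lacks is: material is stone.
[count: 10, material: plastic, size: 4, shape: square]: material is plastic — does not pass, so Out. [count: 10, material: metal, size: 7, shape: star]: material is metal — does not pass, so Out. [count: 3, material: wood, size: 2, shape: triangle]: material is wood — does not pass, so Out. [count: 3, material: stone, size: 3, shape: square]: material is stone — has this property, so In. [count: 7, material: wood, size: 7, shape: star]: material is wood — does not pass, so Out.

Out, Out, Out, In, Out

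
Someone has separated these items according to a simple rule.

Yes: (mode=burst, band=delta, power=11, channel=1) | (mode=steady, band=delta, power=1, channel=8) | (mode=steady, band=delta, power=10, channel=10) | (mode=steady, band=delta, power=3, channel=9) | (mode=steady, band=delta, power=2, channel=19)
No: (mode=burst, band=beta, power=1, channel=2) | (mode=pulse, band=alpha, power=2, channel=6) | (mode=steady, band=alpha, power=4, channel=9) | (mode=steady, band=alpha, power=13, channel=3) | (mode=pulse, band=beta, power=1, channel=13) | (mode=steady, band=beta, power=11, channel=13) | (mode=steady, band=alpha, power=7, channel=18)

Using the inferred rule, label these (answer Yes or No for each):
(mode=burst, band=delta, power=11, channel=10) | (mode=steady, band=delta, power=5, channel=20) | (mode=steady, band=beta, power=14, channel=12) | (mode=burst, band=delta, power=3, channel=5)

Yes, Yes, No, Yes

One predicate separates the groups cleanly: band is delta.
(mode=burst, band=delta, power=11, channel=10): band is delta, satisfies this → Yes.
(mode=steady, band=delta, power=5, channel=20): band is delta, satisfies this → Yes.
(mode=steady, band=beta, power=14, channel=12): band is beta, doesn't match → No.
(mode=burst, band=delta, power=3, channel=5): band is delta, satisfies this → Yes.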